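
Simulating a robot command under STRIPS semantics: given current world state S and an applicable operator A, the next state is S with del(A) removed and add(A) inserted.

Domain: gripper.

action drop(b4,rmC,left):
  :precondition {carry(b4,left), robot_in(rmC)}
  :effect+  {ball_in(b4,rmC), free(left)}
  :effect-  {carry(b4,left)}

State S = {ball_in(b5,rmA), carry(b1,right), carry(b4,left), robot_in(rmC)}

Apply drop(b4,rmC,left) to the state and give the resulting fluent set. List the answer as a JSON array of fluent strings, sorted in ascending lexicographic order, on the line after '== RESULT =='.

Compute (S \ del) ∪ add:
  pre ⊆ S: {carry(b4,left), robot_in(rmC)} ⊆ S  — applicable
  S \ del = {ball_in(b5,rmA), carry(b1,right), robot_in(rmC)}
  ∪ add   = {ball_in(b4,rmC), ball_in(b5,rmA), carry(b1,right), free(left), robot_in(rmC)}

== RESULT ==
["ball_in(b4,rmC)", "ball_in(b5,rmA)", "carry(b1,right)", "free(left)", "robot_in(rmC)"]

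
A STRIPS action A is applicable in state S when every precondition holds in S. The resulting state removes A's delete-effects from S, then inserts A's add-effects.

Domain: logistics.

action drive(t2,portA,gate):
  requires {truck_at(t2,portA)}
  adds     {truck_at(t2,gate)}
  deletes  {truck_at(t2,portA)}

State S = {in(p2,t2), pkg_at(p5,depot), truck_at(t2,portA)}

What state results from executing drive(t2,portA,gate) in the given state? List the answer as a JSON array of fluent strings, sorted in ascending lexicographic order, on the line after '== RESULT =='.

Progress:
  pre ⊆ S: {truck_at(t2,portA)} ⊆ S  — applicable
  S \ del = {in(p2,t2), pkg_at(p5,depot)}
  ∪ add   = {in(p2,t2), pkg_at(p5,depot), truck_at(t2,gate)}

== RESULT ==
["in(p2,t2)", "pkg_at(p5,depot)", "truck_at(t2,gate)"]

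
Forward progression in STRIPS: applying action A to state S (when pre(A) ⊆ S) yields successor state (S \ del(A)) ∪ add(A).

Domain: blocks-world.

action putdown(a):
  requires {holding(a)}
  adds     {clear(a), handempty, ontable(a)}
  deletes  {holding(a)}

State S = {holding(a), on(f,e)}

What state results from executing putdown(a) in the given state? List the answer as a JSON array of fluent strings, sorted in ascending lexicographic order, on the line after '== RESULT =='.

Progress:
  pre ⊆ S: {holding(a)} ⊆ S  — applicable
  S \ del = {on(f,e)}
  ∪ add   = {clear(a), handempty, on(f,e), ontable(a)}

== RESULT ==
["clear(a)", "handempty", "on(f,e)", "ontable(a)"]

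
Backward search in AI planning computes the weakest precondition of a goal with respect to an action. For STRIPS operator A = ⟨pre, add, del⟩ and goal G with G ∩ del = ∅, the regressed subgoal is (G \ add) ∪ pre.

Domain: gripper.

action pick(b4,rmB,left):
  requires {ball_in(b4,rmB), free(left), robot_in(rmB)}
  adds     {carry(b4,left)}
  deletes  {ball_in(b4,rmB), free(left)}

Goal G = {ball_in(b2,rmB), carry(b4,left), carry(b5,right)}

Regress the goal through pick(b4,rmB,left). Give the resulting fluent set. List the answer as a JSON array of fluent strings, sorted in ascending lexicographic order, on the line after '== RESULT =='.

Regress:
  G ∩ del = {}  (empty — regression defined)
  G \ add = {ball_in(b2,rmB), carry(b4,left), carry(b5,right)} \ {carry(b4,left)} = {ball_in(b2,rmB), carry(b5,right)}
  ∪ pre   = {ball_in(b2,rmB), carry(b5,right)} ∪ {ball_in(b4,rmB), free(left), robot_in(rmB)}
          = {ball_in(b2,rmB), ball_in(b4,rmB), carry(b5,right), free(left), robot_in(rmB)}

== RESULT ==
["ball_in(b2,rmB)", "ball_in(b4,rmB)", "carry(b5,right)", "free(left)", "robot_in(rmB)"]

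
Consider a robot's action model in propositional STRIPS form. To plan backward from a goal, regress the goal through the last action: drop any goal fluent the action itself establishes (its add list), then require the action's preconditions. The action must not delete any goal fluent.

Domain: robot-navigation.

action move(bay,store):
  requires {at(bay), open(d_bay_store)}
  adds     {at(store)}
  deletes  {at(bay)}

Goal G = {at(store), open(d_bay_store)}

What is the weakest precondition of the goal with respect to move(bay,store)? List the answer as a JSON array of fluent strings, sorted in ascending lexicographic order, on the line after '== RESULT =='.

Regress:
  G ∩ del = {}  (empty — regression defined)
  G \ add = {at(store), open(d_bay_store)} \ {at(store)} = {open(d_bay_store)}
  ∪ pre   = {open(d_bay_store)} ∪ {at(bay), open(d_bay_store)}
          = {at(bay), open(d_bay_store)}

== RESULT ==
["at(bay)", "open(d_bay_store)"]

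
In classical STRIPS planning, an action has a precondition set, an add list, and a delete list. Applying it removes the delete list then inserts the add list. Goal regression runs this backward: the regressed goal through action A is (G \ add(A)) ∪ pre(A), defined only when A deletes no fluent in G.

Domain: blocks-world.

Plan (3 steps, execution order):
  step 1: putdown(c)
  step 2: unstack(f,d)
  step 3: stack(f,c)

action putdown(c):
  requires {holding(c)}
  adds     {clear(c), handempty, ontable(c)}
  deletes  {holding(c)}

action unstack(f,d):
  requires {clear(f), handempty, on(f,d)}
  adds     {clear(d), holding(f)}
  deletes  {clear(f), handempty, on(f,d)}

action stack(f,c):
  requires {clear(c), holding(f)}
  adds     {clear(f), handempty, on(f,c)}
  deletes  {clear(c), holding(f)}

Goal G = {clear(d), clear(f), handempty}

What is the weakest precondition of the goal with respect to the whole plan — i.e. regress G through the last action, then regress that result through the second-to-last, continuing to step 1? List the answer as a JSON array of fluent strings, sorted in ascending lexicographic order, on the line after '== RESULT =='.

Regress step by step:
  through step 3 (stack(f,c)): drop {clear(f), handempty}, keep {clear(d)}, require {clear(c), holding(f)}
    → {clear(c), clear(d), holding(f)}
  through step 2 (unstack(f,d)): drop {clear(d), holding(f)}, keep {clear(c)}, require {clear(f), handempty, on(f,d)}
    → {clear(c), clear(f), handempty, on(f,d)}
  through step 1 (putdown(c)): drop {clear(c), handempty}, keep {clear(f), on(f,d)}, require {holding(c)}
    → {clear(f), holding(c), on(f,d)}

== RESULT ==
["clear(f)", "holding(c)", "on(f,d)"]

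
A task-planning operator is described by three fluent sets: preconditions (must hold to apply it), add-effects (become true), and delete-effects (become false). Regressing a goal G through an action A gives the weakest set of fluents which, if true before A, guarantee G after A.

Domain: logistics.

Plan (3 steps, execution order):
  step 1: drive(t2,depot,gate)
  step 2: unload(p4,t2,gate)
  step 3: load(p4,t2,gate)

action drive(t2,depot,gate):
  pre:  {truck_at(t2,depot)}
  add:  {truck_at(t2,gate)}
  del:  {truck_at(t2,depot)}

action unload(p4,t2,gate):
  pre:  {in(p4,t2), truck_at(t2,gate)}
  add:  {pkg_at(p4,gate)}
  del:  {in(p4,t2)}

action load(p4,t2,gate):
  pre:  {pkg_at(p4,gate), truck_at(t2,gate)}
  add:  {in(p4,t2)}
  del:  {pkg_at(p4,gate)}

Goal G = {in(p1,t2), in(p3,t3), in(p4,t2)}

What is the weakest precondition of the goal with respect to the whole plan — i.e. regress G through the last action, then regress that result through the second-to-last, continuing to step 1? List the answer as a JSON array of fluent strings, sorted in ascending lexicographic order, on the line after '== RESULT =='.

Regress step by step:
  through step 3 (load(p4,t2,gate)): drop {in(p4,t2)}, keep {in(p1,t2), in(p3,t3)}, require {pkg_at(p4,gate), truck_at(t2,gate)}
    → {in(p1,t2), in(p3,t3), pkg_at(p4,gate), truck_at(t2,gate)}
  through step 2 (unload(p4,t2,gate)): drop {pkg_at(p4,gate)}, keep {in(p1,t2), in(p3,t3), truck_at(t2,gate)}, require {in(p4,t2), truck_at(t2,gate)}
    → {in(p1,t2), in(p3,t3), in(p4,t2), truck_at(t2,gate)}
  through step 1 (drive(t2,depot,gate)): drop {truck_at(t2,gate)}, keep {in(p1,t2), in(p3,t3), in(p4,t2)}, require {truck_at(t2,depot)}
    → {in(p1,t2), in(p3,t3), in(p4,t2), truck_at(t2,depot)}

== RESULT ==
["in(p1,t2)", "in(p3,t3)", "in(p4,t2)", "truck_at(t2,depot)"]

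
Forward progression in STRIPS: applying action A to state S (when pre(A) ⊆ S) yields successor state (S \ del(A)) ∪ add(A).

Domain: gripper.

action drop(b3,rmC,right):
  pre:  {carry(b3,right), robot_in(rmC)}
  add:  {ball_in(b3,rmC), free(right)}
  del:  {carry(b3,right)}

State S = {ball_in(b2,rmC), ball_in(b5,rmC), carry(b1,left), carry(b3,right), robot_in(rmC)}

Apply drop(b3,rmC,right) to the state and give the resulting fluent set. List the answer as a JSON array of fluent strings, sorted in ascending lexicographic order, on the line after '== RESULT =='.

Progress:
  pre ⊆ S: {carry(b3,right), robot_in(rmC)} ⊆ S  — applicable
  S \ del = {ball_in(b2,rmC), ball_in(b5,rmC), carry(b1,left), robot_in(rmC)}
  ∪ add   = {ball_in(b2,rmC), ball_in(b3,rmC), ball_in(b5,rmC), carry(b1,left), free(right), robot_in(rmC)}

== RESULT ==
["ball_in(b2,rmC)", "ball_in(b3,rmC)", "ball_in(b5,rmC)", "carry(b1,left)", "free(right)", "robot_in(rmC)"]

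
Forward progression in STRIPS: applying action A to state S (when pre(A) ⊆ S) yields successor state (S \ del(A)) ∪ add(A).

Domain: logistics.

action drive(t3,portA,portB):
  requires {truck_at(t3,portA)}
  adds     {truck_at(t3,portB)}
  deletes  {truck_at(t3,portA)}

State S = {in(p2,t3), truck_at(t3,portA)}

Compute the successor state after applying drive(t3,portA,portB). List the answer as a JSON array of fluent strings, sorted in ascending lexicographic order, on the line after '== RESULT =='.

Compute (S \ del) ∪ add:
  pre ⊆ S: {truck_at(t3,portA)} ⊆ S  — applicable
  S \ del = {in(p2,t3)}
  ∪ add   = {in(p2,t3), truck_at(t3,portB)}

== RESULT ==
["in(p2,t3)", "truck_at(t3,portB)"]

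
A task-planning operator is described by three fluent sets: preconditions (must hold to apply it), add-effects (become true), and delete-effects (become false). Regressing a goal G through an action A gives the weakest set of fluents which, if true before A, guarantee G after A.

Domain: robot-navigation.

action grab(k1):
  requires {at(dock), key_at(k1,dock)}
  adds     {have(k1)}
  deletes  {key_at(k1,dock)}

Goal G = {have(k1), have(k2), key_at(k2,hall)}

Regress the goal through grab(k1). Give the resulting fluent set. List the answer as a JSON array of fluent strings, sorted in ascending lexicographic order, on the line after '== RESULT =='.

Compute (G \ add) ∪ pre:
  G ∩ del = {}  (empty — regression defined)
  G \ add = {have(k1), have(k2), key_at(k2,hall)} \ {have(k1)} = {have(k2), key_at(k2,hall)}
  ∪ pre   = {have(k2), key_at(k2,hall)} ∪ {at(dock), key_at(k1,dock)}
          = {at(dock), have(k2), key_at(k1,dock), key_at(k2,hall)}

== RESULT ==
["at(dock)", "have(k2)", "key_at(k1,dock)", "key_at(k2,hall)"]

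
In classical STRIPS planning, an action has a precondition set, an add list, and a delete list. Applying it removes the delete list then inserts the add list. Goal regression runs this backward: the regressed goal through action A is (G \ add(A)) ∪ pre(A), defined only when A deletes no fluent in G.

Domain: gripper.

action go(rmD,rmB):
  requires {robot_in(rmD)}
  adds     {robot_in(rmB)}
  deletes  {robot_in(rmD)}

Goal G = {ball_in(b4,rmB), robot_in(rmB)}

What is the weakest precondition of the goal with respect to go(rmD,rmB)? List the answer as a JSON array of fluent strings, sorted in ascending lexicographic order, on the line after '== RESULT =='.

Regress:
  G ∩ del = {}  (empty — regression defined)
  G \ add = {ball_in(b4,rmB), robot_in(rmB)} \ {robot_in(rmB)} = {ball_in(b4,rmB)}
  ∪ pre   = {ball_in(b4,rmB)} ∪ {robot_in(rmD)}
          = {ball_in(b4,rmB), robot_in(rmD)}

== RESULT ==
["ball_in(b4,rmB)", "robot_in(rmD)"]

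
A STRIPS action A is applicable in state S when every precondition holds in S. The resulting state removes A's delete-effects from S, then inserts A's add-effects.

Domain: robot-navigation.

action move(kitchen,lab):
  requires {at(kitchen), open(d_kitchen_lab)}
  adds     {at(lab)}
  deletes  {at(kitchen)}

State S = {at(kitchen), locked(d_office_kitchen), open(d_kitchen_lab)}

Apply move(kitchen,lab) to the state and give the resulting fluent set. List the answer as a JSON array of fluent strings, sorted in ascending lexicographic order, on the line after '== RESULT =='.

Compute (S \ del) ∪ add:
  pre ⊆ S: {at(kitchen), open(d_kitchen_lab)} ⊆ S  — applicable
  S \ del = {locked(d_office_kitchen), open(d_kitchen_lab)}
  ∪ add   = {at(lab), locked(d_office_kitchen), open(d_kitchen_lab)}

== RESULT ==
["at(lab)", "locked(d_office_kitchen)", "open(d_kitchen_lab)"]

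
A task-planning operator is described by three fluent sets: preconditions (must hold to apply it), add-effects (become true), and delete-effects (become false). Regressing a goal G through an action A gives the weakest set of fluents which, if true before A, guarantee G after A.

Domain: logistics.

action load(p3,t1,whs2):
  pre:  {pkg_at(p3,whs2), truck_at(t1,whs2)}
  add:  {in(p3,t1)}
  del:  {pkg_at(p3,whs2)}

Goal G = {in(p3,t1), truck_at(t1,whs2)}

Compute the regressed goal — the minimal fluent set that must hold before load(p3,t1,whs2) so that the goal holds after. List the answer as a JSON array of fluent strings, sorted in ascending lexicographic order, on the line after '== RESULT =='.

Compute (G \ add) ∪ pre:
  G ∩ del = {}  (empty — regression defined)
  G \ add = {in(p3,t1), truck_at(t1,whs2)} \ {in(p3,t1)} = {truck_at(t1,whs2)}
  ∪ pre   = {truck_at(t1,whs2)} ∪ {pkg_at(p3,whs2), truck_at(t1,whs2)}
          = {pkg_at(p3,whs2), truck_at(t1,whs2)}

== RESULT ==
["pkg_at(p3,whs2)", "truck_at(t1,whs2)"]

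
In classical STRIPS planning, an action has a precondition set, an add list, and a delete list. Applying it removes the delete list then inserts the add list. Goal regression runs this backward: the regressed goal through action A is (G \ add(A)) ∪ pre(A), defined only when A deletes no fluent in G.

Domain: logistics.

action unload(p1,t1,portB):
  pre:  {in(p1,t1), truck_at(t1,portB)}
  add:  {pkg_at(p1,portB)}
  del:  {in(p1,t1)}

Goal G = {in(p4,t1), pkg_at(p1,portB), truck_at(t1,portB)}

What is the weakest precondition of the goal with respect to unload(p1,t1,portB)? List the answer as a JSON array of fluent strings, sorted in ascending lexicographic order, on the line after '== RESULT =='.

Regress:
  G ∩ del = {}  (empty — regression defined)
  G \ add = {in(p4,t1), pkg_at(p1,portB), truck_at(t1,portB)} \ {pkg_at(p1,portB)} = {in(p4,t1), truck_at(t1,portB)}
  ∪ pre   = {in(p4,t1), truck_at(t1,portB)} ∪ {in(p1,t1), truck_at(t1,portB)}
          = {in(p1,t1), in(p4,t1), truck_at(t1,portB)}

== RESULT ==
["in(p1,t1)", "in(p4,t1)", "truck_at(t1,portB)"]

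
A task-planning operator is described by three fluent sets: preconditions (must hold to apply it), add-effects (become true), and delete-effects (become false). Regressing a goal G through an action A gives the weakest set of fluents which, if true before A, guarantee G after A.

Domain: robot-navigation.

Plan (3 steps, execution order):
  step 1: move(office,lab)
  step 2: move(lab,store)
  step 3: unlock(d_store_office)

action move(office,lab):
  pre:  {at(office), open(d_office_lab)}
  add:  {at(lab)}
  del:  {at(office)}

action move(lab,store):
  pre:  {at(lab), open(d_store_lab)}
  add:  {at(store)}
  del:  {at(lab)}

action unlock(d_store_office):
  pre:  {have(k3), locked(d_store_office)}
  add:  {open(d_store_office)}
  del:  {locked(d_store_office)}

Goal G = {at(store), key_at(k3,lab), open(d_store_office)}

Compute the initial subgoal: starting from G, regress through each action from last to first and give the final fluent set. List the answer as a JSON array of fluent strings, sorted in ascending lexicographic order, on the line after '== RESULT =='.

Work backward from the goal:
  through step 3 (unlock(d_store_office)): drop {open(d_store_office)}, keep {at(store), key_at(k3,lab)}, require {have(k3), locked(d_store_office)}
    → {at(store), have(k3), key_at(k3,lab), locked(d_store_office)}
  through step 2 (move(lab,store)): drop {at(store)}, keep {have(k3), key_at(k3,lab), locked(d_store_office)}, require {at(lab), open(d_store_lab)}
    → {at(lab), have(k3), key_at(k3,lab), locked(d_store_office), open(d_store_lab)}
  through step 1 (move(office,lab)): drop {at(lab)}, keep {have(k3), key_at(k3,lab), locked(d_store_office), open(d_store_lab)}, require {at(office), open(d_office_lab)}
    → {at(office), have(k3), key_at(k3,lab), locked(d_store_office), open(d_office_lab), open(d_store_lab)}

== RESULT ==
["at(office)", "have(k3)", "key_at(k3,lab)", "locked(d_store_office)", "open(d_office_lab)", "open(d_store_lab)"]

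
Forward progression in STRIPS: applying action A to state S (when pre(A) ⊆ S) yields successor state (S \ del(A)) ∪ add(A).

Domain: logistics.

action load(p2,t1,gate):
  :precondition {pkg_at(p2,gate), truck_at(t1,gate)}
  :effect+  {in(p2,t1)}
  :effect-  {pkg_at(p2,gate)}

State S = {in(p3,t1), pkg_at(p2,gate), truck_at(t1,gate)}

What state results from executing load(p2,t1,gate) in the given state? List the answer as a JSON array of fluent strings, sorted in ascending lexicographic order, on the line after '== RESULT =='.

Compute (S \ del) ∪ add:
  pre ⊆ S: {pkg_at(p2,gate), truck_at(t1,gate)} ⊆ S  — applicable
  S \ del = {in(p3,t1), truck_at(t1,gate)}
  ∪ add   = {in(p2,t1), in(p3,t1), truck_at(t1,gate)}

== RESULT ==
["in(p2,t1)", "in(p3,t1)", "truck_at(t1,gate)"]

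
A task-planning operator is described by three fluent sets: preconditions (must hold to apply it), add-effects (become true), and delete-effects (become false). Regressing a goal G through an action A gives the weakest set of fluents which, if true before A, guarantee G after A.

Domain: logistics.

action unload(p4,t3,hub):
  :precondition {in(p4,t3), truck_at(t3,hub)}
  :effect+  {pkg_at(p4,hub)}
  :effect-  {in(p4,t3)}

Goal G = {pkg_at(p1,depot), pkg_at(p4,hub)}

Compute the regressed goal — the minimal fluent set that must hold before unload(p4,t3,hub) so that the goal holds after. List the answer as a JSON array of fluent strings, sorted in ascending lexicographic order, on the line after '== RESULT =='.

Compute (G \ add) ∪ pre:
  G ∩ del = {}  (empty — regression defined)
  G \ add = {pkg_at(p1,depot), pkg_at(p4,hub)} \ {pkg_at(p4,hub)} = {pkg_at(p1,depot)}
  ∪ pre   = {pkg_at(p1,depot)} ∪ {in(p4,t3), truck_at(t3,hub)}
          = {in(p4,t3), pkg_at(p1,depot), truck_at(t3,hub)}

== RESULT ==
["in(p4,t3)", "pkg_at(p1,depot)", "truck_at(t3,hub)"]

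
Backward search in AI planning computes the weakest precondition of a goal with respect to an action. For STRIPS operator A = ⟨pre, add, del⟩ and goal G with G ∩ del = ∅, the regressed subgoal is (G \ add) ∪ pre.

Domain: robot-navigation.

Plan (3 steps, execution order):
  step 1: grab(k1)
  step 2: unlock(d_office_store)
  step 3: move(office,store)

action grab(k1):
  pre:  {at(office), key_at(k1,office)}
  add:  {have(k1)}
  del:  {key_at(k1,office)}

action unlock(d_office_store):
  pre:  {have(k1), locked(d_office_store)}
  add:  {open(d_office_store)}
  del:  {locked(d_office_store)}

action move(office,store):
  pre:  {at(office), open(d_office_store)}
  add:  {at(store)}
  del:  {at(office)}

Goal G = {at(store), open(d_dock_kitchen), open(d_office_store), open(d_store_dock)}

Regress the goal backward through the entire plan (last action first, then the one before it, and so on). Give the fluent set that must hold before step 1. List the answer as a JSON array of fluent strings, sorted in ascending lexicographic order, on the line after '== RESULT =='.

Work backward from the goal:
  through step 3 (move(office,store)): drop {at(store)}, keep {open(d_dock_kitchen), open(d_office_store), open(d_store_dock)}, require {at(office), open(d_office_store)}
    → {at(office), open(d_dock_kitchen), open(d_office_store), open(d_store_dock)}
  through step 2 (unlock(d_office_store)): drop {open(d_office_store)}, keep {at(office), open(d_dock_kitchen), open(d_store_dock)}, require {have(k1), locked(d_office_store)}
    → {at(office), have(k1), locked(d_office_store), open(d_dock_kitchen), open(d_store_dock)}
  through step 1 (grab(k1)): drop {have(k1)}, keep {at(office), locked(d_office_store), open(d_dock_kitchen), open(d_store_dock)}, require {at(office), key_at(k1,office)}
    → {at(office), key_at(k1,office), locked(d_office_store), open(d_dock_kitchen), open(d_store_dock)}

== RESULT ==
["at(office)", "key_at(k1,office)", "locked(d_office_store)", "open(d_dock_kitchen)", "open(d_store_dock)"]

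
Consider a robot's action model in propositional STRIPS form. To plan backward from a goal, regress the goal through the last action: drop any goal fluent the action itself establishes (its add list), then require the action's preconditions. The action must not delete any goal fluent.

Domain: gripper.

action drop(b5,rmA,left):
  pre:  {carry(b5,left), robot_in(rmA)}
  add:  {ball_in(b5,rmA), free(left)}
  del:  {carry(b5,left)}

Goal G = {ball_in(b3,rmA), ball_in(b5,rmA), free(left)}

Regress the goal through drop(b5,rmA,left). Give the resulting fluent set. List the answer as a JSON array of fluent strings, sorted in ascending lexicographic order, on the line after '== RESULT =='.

Regress:
  G ∩ del = {}  (empty — regression defined)
  G \ add = {ball_in(b3,rmA), ball_in(b5,rmA), free(left)} \ {ball_in(b5,rmA), free(left)} = {ball_in(b3,rmA)}
  ∪ pre   = {ball_in(b3,rmA)} ∪ {carry(b5,left), robot_in(rmA)}
          = {ball_in(b3,rmA), carry(b5,left), robot_in(rmA)}

== RESULT ==
["ball_in(b3,rmA)", "carry(b5,left)", "robot_in(rmA)"]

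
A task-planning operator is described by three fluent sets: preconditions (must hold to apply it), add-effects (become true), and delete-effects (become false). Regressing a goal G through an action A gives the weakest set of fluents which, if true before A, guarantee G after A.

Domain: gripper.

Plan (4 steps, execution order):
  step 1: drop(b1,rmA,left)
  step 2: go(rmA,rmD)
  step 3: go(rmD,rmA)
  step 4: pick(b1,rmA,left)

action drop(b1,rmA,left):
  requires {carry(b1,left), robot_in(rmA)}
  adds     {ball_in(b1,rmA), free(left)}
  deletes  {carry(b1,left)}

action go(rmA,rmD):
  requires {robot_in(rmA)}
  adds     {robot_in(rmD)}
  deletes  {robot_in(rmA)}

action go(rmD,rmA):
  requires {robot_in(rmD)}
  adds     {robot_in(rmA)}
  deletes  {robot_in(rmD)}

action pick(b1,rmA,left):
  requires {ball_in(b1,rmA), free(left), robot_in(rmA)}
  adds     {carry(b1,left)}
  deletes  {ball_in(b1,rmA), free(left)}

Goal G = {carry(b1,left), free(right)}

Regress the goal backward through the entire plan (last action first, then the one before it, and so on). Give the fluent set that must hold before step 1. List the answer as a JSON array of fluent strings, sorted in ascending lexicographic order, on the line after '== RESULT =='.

Regress step by step:
  through step 4 (pick(b1,rmA,left)): drop {carry(b1,left)}, keep {free(right)}, require {ball_in(b1,rmA), free(left), robot_in(rmA)}
    → {ball_in(b1,rmA), free(left), free(right), robot_in(rmA)}
  through step 3 (go(rmD,rmA)): drop {robot_in(rmA)}, keep {ball_in(b1,rmA), free(left), free(right)}, require {robot_in(rmD)}
    → {ball_in(b1,rmA), free(left), free(right), robot_in(rmD)}
  through step 2 (go(rmA,rmD)): drop {robot_in(rmD)}, keep {ball_in(b1,rmA), free(left), free(right)}, require {robot_in(rmA)}
    → {ball_in(b1,rmA), free(left), free(right), robot_in(rmA)}
  through step 1 (drop(b1,rmA,left)): drop {ball_in(b1,rmA), free(left)}, keep {free(right), robot_in(rmA)}, require {carry(b1,left), robot_in(rmA)}
    → {carry(b1,left), free(right), robot_in(rmA)}

== RESULT ==
["carry(b1,left)", "free(right)", "robot_in(rmA)"]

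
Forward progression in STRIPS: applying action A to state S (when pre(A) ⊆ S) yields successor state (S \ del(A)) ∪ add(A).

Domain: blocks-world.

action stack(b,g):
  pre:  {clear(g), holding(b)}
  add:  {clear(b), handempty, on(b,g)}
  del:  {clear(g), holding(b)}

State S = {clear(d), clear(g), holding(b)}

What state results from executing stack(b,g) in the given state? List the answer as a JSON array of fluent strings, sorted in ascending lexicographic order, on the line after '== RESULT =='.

Progress:
  pre ⊆ S: {clear(g), holding(b)} ⊆ S  — applicable
  S \ del = {clear(d)}
  ∪ add   = {clear(b), clear(d), handempty, on(b,g)}

== RESULT ==
["clear(b)", "clear(d)", "handempty", "on(b,g)"]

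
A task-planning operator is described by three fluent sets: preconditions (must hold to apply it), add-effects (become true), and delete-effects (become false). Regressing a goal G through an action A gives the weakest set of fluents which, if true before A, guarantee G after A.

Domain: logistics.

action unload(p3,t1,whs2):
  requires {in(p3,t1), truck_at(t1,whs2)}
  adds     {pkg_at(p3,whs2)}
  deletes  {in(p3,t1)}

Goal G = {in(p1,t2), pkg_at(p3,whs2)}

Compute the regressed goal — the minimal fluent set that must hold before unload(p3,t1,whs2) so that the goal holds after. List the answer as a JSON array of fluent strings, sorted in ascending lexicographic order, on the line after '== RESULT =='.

Regress:
  G ∩ del = {}  (empty — regression defined)
  G \ add = {in(p1,t2), pkg_at(p3,whs2)} \ {pkg_at(p3,whs2)} = {in(p1,t2)}
  ∪ pre   = {in(p1,t2)} ∪ {in(p3,t1), truck_at(t1,whs2)}
          = {in(p1,t2), in(p3,t1), truck_at(t1,whs2)}

== RESULT ==
["in(p1,t2)", "in(p3,t1)", "truck_at(t1,whs2)"]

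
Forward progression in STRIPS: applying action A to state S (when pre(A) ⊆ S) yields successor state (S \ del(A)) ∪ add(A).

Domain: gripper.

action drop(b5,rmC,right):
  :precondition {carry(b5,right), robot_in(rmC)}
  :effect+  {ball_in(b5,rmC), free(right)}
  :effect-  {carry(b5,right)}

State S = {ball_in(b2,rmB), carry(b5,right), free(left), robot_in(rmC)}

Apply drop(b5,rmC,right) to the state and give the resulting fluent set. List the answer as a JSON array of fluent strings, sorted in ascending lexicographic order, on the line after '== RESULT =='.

Progress:
  pre ⊆ S: {carry(b5,right), robot_in(rmC)} ⊆ S  — applicable
  S \ del = {ball_in(b2,rmB), free(left), robot_in(rmC)}
  ∪ add   = {ball_in(b2,rmB), ball_in(b5,rmC), free(left), free(right), robot_in(rmC)}

== RESULT ==
["ball_in(b2,rmB)", "ball_in(b5,rmC)", "free(left)", "free(right)", "robot_in(rmC)"]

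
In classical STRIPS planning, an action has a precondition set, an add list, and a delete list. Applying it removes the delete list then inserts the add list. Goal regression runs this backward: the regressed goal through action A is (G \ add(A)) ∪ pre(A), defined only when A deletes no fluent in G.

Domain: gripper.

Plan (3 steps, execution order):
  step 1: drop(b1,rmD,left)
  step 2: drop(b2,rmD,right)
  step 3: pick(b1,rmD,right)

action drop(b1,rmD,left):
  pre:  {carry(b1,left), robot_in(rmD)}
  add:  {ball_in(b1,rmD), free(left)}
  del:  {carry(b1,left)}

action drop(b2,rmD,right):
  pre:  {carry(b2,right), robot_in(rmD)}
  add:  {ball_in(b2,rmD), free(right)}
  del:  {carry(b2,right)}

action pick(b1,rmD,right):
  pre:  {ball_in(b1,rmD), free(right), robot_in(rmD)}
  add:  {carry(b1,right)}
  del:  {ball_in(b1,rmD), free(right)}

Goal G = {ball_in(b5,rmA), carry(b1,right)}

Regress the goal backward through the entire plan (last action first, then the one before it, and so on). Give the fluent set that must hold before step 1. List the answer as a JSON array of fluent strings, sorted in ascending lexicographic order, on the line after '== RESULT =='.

Work backward from the goal:
  through step 3 (pick(b1,rmD,right)): drop {carry(b1,right)}, keep {ball_in(b5,rmA)}, require {ball_in(b1,rmD), free(right), robot_in(rmD)}
    → {ball_in(b1,rmD), ball_in(b5,rmA), free(right), robot_in(rmD)}
  through step 2 (drop(b2,rmD,right)): drop {free(right)}, keep {ball_in(b1,rmD), ball_in(b5,rmA), robot_in(rmD)}, require {carry(b2,right), robot_in(rmD)}
    → {ball_in(b1,rmD), ball_in(b5,rmA), carry(b2,right), robot_in(rmD)}
  through step 1 (drop(b1,rmD,left)): drop {ball_in(b1,rmD)}, keep {ball_in(b5,rmA), carry(b2,right), robot_in(rmD)}, require {carry(b1,left), robot_in(rmD)}
    → {ball_in(b5,rmA), carry(b1,left), carry(b2,right), robot_in(rmD)}

== RESULT ==
["ball_in(b5,rmA)", "carry(b1,left)", "carry(b2,right)", "robot_in(rmD)"]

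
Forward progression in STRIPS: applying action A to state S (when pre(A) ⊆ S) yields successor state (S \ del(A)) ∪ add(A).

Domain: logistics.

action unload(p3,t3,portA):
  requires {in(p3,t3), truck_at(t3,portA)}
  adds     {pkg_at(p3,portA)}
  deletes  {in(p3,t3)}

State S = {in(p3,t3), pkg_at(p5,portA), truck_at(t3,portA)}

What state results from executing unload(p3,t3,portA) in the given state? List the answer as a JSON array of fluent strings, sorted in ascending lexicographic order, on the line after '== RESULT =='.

Compute (S \ del) ∪ add:
  pre ⊆ S: {in(p3,t3), truck_at(t3,portA)} ⊆ S  — applicable
  S \ del = {pkg_at(p5,portA), truck_at(t3,portA)}
  ∪ add   = {pkg_at(p3,portA), pkg_at(p5,portA), truck_at(t3,portA)}

== RESULT ==
["pkg_at(p3,portA)", "pkg_at(p5,portA)", "truck_at(t3,portA)"]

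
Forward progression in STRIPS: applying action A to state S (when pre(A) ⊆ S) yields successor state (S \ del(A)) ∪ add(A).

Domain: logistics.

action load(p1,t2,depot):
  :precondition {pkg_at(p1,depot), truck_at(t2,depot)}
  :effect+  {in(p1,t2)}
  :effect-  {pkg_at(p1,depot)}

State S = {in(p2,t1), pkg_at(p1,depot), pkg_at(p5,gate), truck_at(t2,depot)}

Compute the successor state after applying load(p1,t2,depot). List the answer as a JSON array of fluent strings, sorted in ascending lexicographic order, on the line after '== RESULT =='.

Progress:
  pre ⊆ S: {pkg_at(p1,depot), truck_at(t2,depot)} ⊆ S  — applicable
  S \ del = {in(p2,t1), pkg_at(p5,gate), truck_at(t2,depot)}
  ∪ add   = {in(p1,t2), in(p2,t1), pkg_at(p5,gate), truck_at(t2,depot)}

== RESULT ==
["in(p1,t2)", "in(p2,t1)", "pkg_at(p5,gate)", "truck_at(t2,depot)"]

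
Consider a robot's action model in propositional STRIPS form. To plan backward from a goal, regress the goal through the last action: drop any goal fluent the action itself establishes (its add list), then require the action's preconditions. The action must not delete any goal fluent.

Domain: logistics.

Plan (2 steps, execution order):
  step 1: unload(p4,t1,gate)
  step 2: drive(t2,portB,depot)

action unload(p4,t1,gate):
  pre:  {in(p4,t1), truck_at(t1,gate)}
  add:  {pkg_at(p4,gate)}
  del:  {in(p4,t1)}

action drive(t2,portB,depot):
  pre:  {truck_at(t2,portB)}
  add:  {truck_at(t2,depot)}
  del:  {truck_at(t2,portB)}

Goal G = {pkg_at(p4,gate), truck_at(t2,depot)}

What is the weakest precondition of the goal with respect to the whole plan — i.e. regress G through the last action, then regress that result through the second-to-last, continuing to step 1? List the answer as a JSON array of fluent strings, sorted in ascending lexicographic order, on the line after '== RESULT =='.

Work backward from the goal:
  through step 2 (drive(t2,portB,depot)): drop {truck_at(t2,depot)}, keep {pkg_at(p4,gate)}, require {truck_at(t2,portB)}
    → {pkg_at(p4,gate), truck_at(t2,portB)}
  through step 1 (unload(p4,t1,gate)): drop {pkg_at(p4,gate)}, keep {truck_at(t2,portB)}, require {in(p4,t1), truck_at(t1,gate)}
    → {in(p4,t1), truck_at(t1,gate), truck_at(t2,portB)}

== RESULT ==
["in(p4,t1)", "truck_at(t1,gate)", "truck_at(t2,portB)"]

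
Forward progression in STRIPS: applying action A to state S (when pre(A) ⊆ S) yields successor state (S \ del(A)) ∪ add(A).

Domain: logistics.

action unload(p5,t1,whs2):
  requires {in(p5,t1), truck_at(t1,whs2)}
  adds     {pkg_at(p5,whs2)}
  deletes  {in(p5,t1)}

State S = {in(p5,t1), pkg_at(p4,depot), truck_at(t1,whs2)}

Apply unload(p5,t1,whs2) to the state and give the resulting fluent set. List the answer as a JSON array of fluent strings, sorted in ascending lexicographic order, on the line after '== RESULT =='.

Progress:
  pre ⊆ S: {in(p5,t1), truck_at(t1,whs2)} ⊆ S  — applicable
  S \ del = {pkg_at(p4,depot), truck_at(t1,whs2)}
  ∪ add   = {pkg_at(p4,depot), pkg_at(p5,whs2), truck_at(t1,whs2)}

== RESULT ==
["pkg_at(p4,depot)", "pkg_at(p5,whs2)", "truck_at(t1,whs2)"]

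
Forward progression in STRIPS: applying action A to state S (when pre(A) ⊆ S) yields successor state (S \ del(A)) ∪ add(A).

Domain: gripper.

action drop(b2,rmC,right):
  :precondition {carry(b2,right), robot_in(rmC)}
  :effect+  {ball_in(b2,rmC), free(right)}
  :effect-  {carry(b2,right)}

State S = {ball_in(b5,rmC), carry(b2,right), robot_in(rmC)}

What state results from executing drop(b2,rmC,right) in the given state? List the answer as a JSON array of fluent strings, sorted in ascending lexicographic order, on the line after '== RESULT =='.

Progress:
  pre ⊆ S: {carry(b2,right), robot_in(rmC)} ⊆ S  — applicable
  S \ del = {ball_in(b5,rmC), robot_in(rmC)}
  ∪ add   = {ball_in(b2,rmC), ball_in(b5,rmC), free(right), robot_in(rmC)}

== RESULT ==
["ball_in(b2,rmC)", "ball_in(b5,rmC)", "free(right)", "robot_in(rmC)"]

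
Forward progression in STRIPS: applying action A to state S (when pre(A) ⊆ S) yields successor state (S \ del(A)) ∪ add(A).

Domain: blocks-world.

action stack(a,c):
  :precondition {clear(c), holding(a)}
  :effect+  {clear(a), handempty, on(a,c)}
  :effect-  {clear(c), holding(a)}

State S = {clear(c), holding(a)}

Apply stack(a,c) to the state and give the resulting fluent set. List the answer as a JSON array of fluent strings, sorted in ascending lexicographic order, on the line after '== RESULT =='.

Compute (S \ del) ∪ add:
  pre ⊆ S: {clear(c), holding(a)} ⊆ S  — applicable
  S \ del = {}
  ∪ add   = {clear(a), handempty, on(a,c)}

== RESULT ==
["clear(a)", "handempty", "on(a,c)"]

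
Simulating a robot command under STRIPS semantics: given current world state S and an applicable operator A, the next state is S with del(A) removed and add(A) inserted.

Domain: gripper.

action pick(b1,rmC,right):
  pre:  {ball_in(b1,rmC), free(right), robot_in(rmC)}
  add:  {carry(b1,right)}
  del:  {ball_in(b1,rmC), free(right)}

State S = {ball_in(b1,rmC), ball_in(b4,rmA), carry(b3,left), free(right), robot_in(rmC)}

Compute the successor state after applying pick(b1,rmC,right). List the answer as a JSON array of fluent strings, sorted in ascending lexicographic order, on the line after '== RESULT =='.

Compute (S \ del) ∪ add:
  pre ⊆ S: {ball_in(b1,rmC), free(right), robot_in(rmC)} ⊆ S  — applicable
  S \ del = {ball_in(b4,rmA), carry(b3,left), robot_in(rmC)}
  ∪ add   = {ball_in(b4,rmA), carry(b1,right), carry(b3,left), robot_in(rmC)}

== RESULT ==
["ball_in(b4,rmA)", "carry(b1,right)", "carry(b3,left)", "robot_in(rmC)"]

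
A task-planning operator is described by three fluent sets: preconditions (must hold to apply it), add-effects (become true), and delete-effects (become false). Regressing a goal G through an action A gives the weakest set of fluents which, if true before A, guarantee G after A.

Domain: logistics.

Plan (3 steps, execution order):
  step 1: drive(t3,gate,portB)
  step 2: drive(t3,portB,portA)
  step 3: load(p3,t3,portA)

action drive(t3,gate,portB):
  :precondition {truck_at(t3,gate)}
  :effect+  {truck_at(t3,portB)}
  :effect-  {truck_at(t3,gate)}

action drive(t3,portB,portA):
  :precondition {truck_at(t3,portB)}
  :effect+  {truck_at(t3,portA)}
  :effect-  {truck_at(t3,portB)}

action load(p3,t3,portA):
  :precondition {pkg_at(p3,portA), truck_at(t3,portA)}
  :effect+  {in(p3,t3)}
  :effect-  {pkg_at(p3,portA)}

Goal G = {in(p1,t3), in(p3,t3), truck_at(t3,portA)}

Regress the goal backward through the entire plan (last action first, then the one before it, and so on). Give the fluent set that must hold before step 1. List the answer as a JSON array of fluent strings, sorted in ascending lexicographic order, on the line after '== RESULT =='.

Work backward from the goal:
  through step 3 (load(p3,t3,portA)): drop {in(p3,t3)}, keep {in(p1,t3), truck_at(t3,portA)}, require {pkg_at(p3,portA), truck_at(t3,portA)}
    → {in(p1,t3), pkg_at(p3,portA), truck_at(t3,portA)}
  through step 2 (drive(t3,portB,portA)): drop {truck_at(t3,portA)}, keep {in(p1,t3), pkg_at(p3,portA)}, require {truck_at(t3,portB)}
    → {in(p1,t3), pkg_at(p3,portA), truck_at(t3,portB)}
  through step 1 (drive(t3,gate,portB)): drop {truck_at(t3,portB)}, keep {in(p1,t3), pkg_at(p3,portA)}, require {truck_at(t3,gate)}
    → {in(p1,t3), pkg_at(p3,portA), truck_at(t3,gate)}

== RESULT ==
["in(p1,t3)", "pkg_at(p3,portA)", "truck_at(t3,gate)"]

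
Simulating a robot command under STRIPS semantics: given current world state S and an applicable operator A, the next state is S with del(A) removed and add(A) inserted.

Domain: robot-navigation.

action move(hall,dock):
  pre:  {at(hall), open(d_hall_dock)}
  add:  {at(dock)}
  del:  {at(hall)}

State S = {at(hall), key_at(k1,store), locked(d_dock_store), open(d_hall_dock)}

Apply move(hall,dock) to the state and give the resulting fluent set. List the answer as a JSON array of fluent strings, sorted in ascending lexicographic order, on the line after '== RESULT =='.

Compute (S \ del) ∪ add:
  pre ⊆ S: {at(hall), open(d_hall_dock)} ⊆ S  — applicable
  S \ del = {key_at(k1,store), locked(d_dock_store), open(d_hall_dock)}
  ∪ add   = {at(dock), key_at(k1,store), locked(d_dock_store), open(d_hall_dock)}

== RESULT ==
["at(dock)", "key_at(k1,store)", "locked(d_dock_store)", "open(d_hall_dock)"]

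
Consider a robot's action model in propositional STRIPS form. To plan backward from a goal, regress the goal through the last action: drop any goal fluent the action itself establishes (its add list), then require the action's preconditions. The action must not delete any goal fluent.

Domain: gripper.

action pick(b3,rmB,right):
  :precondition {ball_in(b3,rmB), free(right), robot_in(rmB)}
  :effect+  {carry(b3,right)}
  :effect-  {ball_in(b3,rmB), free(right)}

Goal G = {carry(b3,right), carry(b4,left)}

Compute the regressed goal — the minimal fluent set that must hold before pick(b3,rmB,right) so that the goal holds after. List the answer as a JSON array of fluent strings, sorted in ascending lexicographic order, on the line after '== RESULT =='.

Regress:
  G ∩ del = {}  (empty — regression defined)
  G \ add = {carry(b3,right), carry(b4,left)} \ {carry(b3,right)} = {carry(b4,left)}
  ∪ pre   = {carry(b4,left)} ∪ {ball_in(b3,rmB), free(right), robot_in(rmB)}
          = {ball_in(b3,rmB), carry(b4,left), free(right), robot_in(rmB)}

== RESULT ==
["ball_in(b3,rmB)", "carry(b4,left)", "free(right)", "robot_in(rmB)"]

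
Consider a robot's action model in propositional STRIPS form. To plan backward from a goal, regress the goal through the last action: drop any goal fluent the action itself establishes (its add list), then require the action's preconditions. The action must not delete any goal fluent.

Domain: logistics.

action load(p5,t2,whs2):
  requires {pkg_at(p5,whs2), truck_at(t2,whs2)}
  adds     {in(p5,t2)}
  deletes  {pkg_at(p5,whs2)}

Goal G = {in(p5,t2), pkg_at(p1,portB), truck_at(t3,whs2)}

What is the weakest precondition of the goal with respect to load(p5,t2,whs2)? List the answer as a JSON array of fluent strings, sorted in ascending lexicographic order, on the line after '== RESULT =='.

Compute (G \ add) ∪ pre:
  G ∩ del = {}  (empty — regression defined)
  G \ add = {in(p5,t2), pkg_at(p1,portB), truck_at(t3,whs2)} \ {in(p5,t2)} = {pkg_at(p1,portB), truck_at(t3,whs2)}
  ∪ pre   = {pkg_at(p1,portB), truck_at(t3,whs2)} ∪ {pkg_at(p5,whs2), truck_at(t2,whs2)}
          = {pkg_at(p1,portB), pkg_at(p5,whs2), truck_at(t2,whs2), truck_at(t3,whs2)}

== RESULT ==
["pkg_at(p1,portB)", "pkg_at(p5,whs2)", "truck_at(t2,whs2)", "truck_at(t3,whs2)"]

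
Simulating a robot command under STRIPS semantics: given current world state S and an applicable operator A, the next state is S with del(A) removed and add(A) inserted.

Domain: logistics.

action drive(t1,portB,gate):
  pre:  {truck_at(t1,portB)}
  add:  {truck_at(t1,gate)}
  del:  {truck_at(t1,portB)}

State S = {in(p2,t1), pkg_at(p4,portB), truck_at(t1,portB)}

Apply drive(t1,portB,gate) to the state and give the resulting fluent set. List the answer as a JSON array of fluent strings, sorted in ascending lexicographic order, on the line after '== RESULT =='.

Progress:
  pre ⊆ S: {truck_at(t1,portB)} ⊆ S  — applicable
  S \ del = {in(p2,t1), pkg_at(p4,portB)}
  ∪ add   = {in(p2,t1), pkg_at(p4,portB), truck_at(t1,gate)}

== RESULT ==
["in(p2,t1)", "pkg_at(p4,portB)", "truck_at(t1,gate)"]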